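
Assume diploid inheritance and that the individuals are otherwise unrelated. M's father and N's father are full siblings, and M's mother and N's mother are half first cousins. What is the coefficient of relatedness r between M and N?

Relatedness sums over independent paths through distinct common ancestors.
M and N are related in two ways: first cousins through their fathers (r = 1/8) and half second cousins through their mothers (r = 1/64).
r = 1/8 + 1/64 = 9/64 = 0.140625.

0.140625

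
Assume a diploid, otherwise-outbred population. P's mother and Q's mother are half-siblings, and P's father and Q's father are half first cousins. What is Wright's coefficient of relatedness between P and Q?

Relatedness sums over independent paths through distinct common ancestors.
P and Q are related in two ways: half first cousins through their mothers (r = 1/16) and half second cousins through their fathers (r = 1/64).
r = 1/16 + 1/64 = 0.078125.

0.078125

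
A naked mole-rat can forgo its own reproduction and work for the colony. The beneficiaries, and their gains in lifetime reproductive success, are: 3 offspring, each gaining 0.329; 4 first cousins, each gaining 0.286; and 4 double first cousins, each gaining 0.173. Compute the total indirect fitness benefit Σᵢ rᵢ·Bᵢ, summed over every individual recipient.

0.8095

r to an offspring = 0.5 (one parent–offspring link: r = (1/2)^1 = 1/2).
r to a first cousin = 1/8 (first cousins share one grandparent pair — two paths of length 4: r = 2·(1/2)^4 = 1/8).
r to a double first cousin = 0.25 (double first cousins share both grandparent pairs — four paths of length 4: r = 4·(1/2)^4 = 1/4).
Summing one r·B term per recipient: 3·0.5·0.329 + 4·0.125·0.286 + 4·0.25·0.173 = 0.8095.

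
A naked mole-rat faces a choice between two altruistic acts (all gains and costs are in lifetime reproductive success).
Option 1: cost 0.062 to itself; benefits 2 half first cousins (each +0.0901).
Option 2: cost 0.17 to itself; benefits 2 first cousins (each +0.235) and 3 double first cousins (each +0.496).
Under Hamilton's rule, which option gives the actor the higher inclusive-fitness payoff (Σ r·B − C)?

Option 1: r to a half first cousin = 0.0625.
Option 1: Σ r·B − C = (2·0.0625·0.0901) − 0.062 = -0.0507375.
Option 2: r to a first cousin = 0.125.
Option 2: r to a double first cousin = 0.25.
Option 2: Σ r·B − C = (2·0.125·0.235 + 3·0.25·0.496) − 0.17 = 0.26075.
Option 2 has the higher net inclusive-fitness payoff.

Option 2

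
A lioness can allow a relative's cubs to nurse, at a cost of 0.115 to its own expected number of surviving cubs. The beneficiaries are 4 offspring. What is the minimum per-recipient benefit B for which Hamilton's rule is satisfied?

0.0575

r to an offspring = 1/2 (one parent–offspring link: r = (1/2)^1 = 1/2).
Hamilton's rule with n recipients of equal r: n·r·B > C, so B > C/(n·r) = 0.115/(4·0.5) = 0.0575.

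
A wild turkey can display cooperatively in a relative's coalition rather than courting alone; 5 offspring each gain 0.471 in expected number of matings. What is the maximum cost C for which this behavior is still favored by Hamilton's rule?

r to an offspring = 1/2 (one parent–offspring link: r = (1/2)^1 = 1/2).
Hamilton's rule: n·r·B > C, so the trait is favored while C < n·r·B = 5·0.5·0.471 = 1.1775.

1.1775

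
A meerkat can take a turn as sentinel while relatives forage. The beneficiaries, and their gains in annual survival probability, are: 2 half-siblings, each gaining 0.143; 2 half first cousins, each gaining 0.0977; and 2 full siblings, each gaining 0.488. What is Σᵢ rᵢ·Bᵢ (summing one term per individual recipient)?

r to a half-sibling = 1/4 (half-sibs share one parent — one path of length 2: r = (1/2)^2 = 1/4).
r to a half first cousin = 1/16 (half first cousins share one grandparent — one path of length 4: r = (1/2)^4 = 1/16).
r to a full sibling = 0.5 (full sibs share both parents — two paths of length 2: r = 2·(1/2)^2 = 1/2).
Summing one r·B term per recipient: 2·0.25·0.143 + 2·0.0625·0.0977 + 2·0.5·0.488 = 0.5717125.

0.5717125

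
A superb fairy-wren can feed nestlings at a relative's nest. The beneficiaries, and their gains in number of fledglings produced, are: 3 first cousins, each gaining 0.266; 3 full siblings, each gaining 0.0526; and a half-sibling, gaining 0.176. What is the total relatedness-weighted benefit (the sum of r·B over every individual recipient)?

r to a first cousin = 0.125 (first cousins share one grandparent pair — two paths of length 4: r = 2·(1/2)^4 = 1/8).
r to a full sibling = 0.5 (full sibs share both parents — two paths of length 2: r = 2·(1/2)^2 = 1/2).
r to a half-sibling = 0.25 (half-sibs share one parent — one path of length 2: r = (1/2)^2 = 1/4).
Summing one r·B term per recipient: 3·0.125·0.266 + 3·0.5·0.0526 + 1·0.25·0.176 = 0.22265.

0.22265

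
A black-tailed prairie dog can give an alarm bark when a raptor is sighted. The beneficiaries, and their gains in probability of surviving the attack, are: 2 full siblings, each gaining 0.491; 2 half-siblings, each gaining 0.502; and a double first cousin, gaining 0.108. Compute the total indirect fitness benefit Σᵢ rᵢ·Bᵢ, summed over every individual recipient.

r to a full sibling = 0.5 (full sibs share both parents — two paths of length 2: r = 2·(1/2)^2 = 1/2).
r to a half-sibling = 1/4 (half-sibs share one parent — one path of length 2: r = (1/2)^2 = 1/4).
r to a double first cousin = 1/4 (double first cousins share both grandparent pairs — four paths of length 4: r = 4·(1/2)^4 = 1/4).
Summing one r·B term per recipient: 2·0.5·0.491 + 2·0.25·0.502 + 1·0.25·0.108 = 0.769.

0.769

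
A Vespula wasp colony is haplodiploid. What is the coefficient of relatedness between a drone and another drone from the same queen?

Haploid brothers each carry a random half of the queen's diploid genome, so on average they share half: r = 1/2.

0.5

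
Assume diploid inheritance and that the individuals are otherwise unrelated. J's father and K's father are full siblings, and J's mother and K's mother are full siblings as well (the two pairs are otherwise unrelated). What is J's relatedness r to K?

0.25

Independent pedigree routes through distinct common ancestors add.
J and K are related in two ways: first cousins through their fathers (r = 1/8) and first cousins through their mothers (r = 1/8) — i.e. double first cousins.
r = 1/8 + 1/8 = 0.25.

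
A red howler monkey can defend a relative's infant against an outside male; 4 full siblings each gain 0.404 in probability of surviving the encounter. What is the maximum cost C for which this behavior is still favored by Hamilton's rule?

0.808

r to a full sibling = 1/2 (full sibs share both parents — two paths of length 2: r = 2·(1/2)^2 = 1/2).
Hamilton's rule: n·r·B > C, so the trait is favored while C < n·r·B = 4·0.5·0.404 = 0.808.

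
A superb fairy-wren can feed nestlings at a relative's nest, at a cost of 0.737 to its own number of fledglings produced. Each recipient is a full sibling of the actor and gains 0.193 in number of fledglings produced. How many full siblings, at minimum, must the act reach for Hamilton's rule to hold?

r to a full sibling = 1/2 (full sibs share both parents — two paths of length 2: r = 2·(1/2)^2 = 1/2).
Hamilton's rule: n·r·B > C  ⇒  n > C/(r·B) = 0.737/(0.5·0.193) = 7.637.
The smallest integer exceeding 7.637 is 8.

8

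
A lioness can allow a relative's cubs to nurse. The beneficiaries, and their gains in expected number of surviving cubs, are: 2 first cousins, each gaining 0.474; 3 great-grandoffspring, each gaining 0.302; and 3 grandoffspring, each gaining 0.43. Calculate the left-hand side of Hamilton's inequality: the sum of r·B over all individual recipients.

0.55425

r to a first cousin = 1/8 (first cousins share one grandparent pair — two paths of length 4: r = 2·(1/2)^4 = 1/8).
r to a great-grandoffspring = 1/8 (three parent–offspring links: r = (1/2)^3 = 1/8).
r to a grandoffspring = 0.25 (two parent–offspring links: r = (1/2)^2 = 1/4).
Summing one r·B term per recipient: 2·0.125·0.474 + 3·0.125·0.302 + 3·0.25·0.43 = 0.55425.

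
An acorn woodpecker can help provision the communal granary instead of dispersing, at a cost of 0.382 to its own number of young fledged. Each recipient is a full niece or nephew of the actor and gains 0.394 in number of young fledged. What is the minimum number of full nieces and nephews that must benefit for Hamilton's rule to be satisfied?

4

r to a full niece or nephew = 0.25 (full aunt/uncle↔niece/nephew: two paths of length 3 through the shared grandparent pair: r = 2·(1/2)^3 = 1/4).
Hamilton's rule: n·r·B > C  ⇒  n > C/(r·B) = 0.382/(0.25·0.394) = 3.878.
The smallest integer exceeding 3.878 is 4.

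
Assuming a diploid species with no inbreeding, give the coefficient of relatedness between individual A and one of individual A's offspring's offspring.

0.25

Each parent–offspring link contributes a factor of 1/2, and independent paths through distinct common ancestors add.
Two parent–offspring links: r = (1/2)^2 = 1/4.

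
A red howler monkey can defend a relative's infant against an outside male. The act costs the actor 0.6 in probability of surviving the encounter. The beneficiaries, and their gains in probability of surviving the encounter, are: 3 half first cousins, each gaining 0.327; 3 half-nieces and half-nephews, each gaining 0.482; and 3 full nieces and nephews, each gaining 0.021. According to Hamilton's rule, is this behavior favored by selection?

No

Hamilton's rule: the trait is favored when the sum of r·B over every recipient exceeds the actor's cost C.
r to a half first cousin = 0.0625 (half first cousins share one grandparent — one path of length 4: r = (1/2)^4 = 1/16).
r to a half-niece or half-nephew = 0.125 (half-aunt/uncle↔niece/nephew: one path of length 3: r = (1/2)^3 = 1/8).
r to a full niece or nephew = 0.25 (full aunt/uncle↔niece/nephew: two paths of length 3 through the shared grandparent pair: r = 2·(1/2)^3 = 1/4).
Summing one r·B term per recipient: 3·0.0625·0.327 + 3·0.125·0.482 + 3·0.25·0.021 = 0.2578125.
0.2578125 < 0.6: the indirect benefit is less than the cost.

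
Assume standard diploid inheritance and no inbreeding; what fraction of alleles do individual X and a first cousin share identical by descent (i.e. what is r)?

First cousins share one grandparent pair — two paths of length 4: r = 2·(1/2)^4 = 1/8.

0.125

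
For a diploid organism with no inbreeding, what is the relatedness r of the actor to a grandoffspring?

0.25

Two parent–offspring links: r = (1/2)^2 = 1/4.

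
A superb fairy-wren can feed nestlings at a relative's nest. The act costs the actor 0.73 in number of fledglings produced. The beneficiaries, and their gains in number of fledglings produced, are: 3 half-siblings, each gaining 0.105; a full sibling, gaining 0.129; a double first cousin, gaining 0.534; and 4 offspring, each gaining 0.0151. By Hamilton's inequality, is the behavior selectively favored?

No

Hamilton's rule: the trait is favored when the sum of r·B over every recipient exceeds the actor's cost C.
r to a half-sibling = 0.25 (half-sibs share one parent — one path of length 2: r = (1/2)^2 = 1/4).
r to a full sibling = 0.5 (full sibs share both parents — two paths of length 2: r = 2·(1/2)^2 = 1/2).
r to a double first cousin = 0.25 (double first cousins share both grandparent pairs — four paths of length 4: r = 4·(1/2)^4 = 1/4).
r to an offspring = 0.5 (one parent–offspring link: r = (1/2)^1 = 1/2).
Summing one r·B term per recipient: 3·0.25·0.105 + 1·0.5·0.129 + 1·0.25·0.534 + 4·0.5·0.0151 = 0.30695.
0.30695 < 0.73: the indirect benefit is less than the cost.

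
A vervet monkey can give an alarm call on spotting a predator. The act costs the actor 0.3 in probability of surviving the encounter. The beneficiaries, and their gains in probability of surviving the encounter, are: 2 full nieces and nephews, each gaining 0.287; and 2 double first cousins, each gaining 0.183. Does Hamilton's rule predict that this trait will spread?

No

Hamilton's rule: the trait is favored when the sum of r·B over every recipient exceeds the actor's cost C.
r to a full niece or nephew = 1/4 (full aunt/uncle↔niece/nephew: two paths of length 3 through the shared grandparent pair: r = 2·(1/2)^3 = 1/4).
r to a double first cousin = 1/4 (double first cousins share both grandparent pairs — four paths of length 4: r = 4·(1/2)^4 = 1/4).
Summing one r·B term per recipient: 2·0.25·0.287 + 2·0.25·0.183 = 0.235.
0.235 < 0.3: the indirect benefit is less than the cost.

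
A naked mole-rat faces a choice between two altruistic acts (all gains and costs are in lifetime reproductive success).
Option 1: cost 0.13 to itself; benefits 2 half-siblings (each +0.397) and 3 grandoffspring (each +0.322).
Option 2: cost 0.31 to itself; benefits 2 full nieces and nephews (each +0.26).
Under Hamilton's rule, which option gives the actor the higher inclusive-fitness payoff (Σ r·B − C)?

Option 1: r to a half-sibling = 0.25.
Option 1: r to a grandoffspring = 0.25.
Option 1: Σ r·B − C = (2·0.25·0.397 + 3·0.25·0.322) − 0.13 = 0.31.
Option 2: r to a full niece or nephew = 0.25.
Option 2: Σ r·B − C = (2·0.25·0.26) − 0.31 = -0.18.
Option 1 has the higher net inclusive-fitness payoff.

Option 1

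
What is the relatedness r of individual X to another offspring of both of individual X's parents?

Each parent–offspring link contributes a factor of 1/2, and independent paths through distinct common ancestors add.
Full sibs share both parents — two paths of length 2: r = 2·(1/2)^2 = 1/2.

0.5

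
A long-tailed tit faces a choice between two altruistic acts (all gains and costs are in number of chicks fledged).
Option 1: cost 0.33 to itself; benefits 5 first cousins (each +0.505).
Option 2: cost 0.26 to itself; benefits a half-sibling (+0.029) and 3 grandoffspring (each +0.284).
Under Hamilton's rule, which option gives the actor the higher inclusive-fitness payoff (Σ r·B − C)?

Option 1

Option 1: r to a first cousin = 0.125.
Option 1: Σ r·B − C = (5·0.125·0.505) − 0.33 = -0.014375.
Option 2: r to a half-sibling = 0.25.
Option 2: r to a grandoffspring = 0.25.
Option 2: Σ r·B − C = (1·0.25·0.029 + 3·0.25·0.284) − 0.26 = -0.03975.
Option 1 has the higher net inclusive-fitness payoff.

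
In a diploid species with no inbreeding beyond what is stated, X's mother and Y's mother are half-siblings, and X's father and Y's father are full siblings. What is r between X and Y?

0.1875

Wright's path rule: contributions from independent ancestry routes add.
X and Y are related in two ways: half first cousins through their mothers (r = 1/16) and first cousins through their fathers (r = 1/8).
r = 1/16 + 1/8 = 3/16 = 0.1875.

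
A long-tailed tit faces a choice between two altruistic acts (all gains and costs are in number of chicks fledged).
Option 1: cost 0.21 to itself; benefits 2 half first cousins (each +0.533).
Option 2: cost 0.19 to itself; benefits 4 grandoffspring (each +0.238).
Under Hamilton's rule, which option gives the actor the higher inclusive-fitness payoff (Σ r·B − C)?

Option 2

Option 1: r to a half first cousin = 0.0625.
Option 1: Σ r·B − C = (2·0.0625·0.533) − 0.21 = -0.143375.
Option 2: r to a grandoffspring = 0.25.
Option 2: Σ r·B − C = (4·0.25·0.238) − 0.19 = 0.048.
Option 2 has the higher net inclusive-fitness payoff.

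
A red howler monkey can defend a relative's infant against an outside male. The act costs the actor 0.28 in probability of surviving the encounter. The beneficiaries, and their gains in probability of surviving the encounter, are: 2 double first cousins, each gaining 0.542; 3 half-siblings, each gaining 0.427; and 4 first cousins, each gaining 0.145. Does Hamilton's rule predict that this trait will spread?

Yes

Hamilton's rule: the trait is favored when the sum of r·B over every recipient exceeds the actor's cost C.
r to a double first cousin = 0.25 (double first cousins share both grandparent pairs — four paths of length 4: r = 4·(1/2)^4 = 1/4).
r to a half-sibling = 0.25 (half-sibs share one parent — one path of length 2: r = (1/2)^2 = 1/4).
r to a first cousin = 1/8 (first cousins share one grandparent pair — two paths of length 4: r = 2·(1/2)^4 = 1/8).
Summing one r·B term per recipient: 2·0.25·0.542 + 3·0.25·0.427 + 4·0.125·0.145 = 0.66375.
0.66375 > 0.28: the indirect benefit exceeds the cost.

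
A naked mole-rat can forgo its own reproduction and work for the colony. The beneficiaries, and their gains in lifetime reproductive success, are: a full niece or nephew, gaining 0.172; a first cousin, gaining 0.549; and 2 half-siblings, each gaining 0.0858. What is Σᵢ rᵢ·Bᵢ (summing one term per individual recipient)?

r to a full niece or nephew = 1/4 (full aunt/uncle↔niece/nephew: two paths of length 3 through the shared grandparent pair: r = 2·(1/2)^3 = 1/4).
r to a first cousin = 0.125 (first cousins share one grandparent pair — two paths of length 4: r = 2·(1/2)^4 = 1/8).
r to a half-sibling = 1/4 (half-sibs share one parent — one path of length 2: r = (1/2)^2 = 1/4).
Summing one r·B term per recipient: 1·0.25·0.172 + 1·0.125·0.549 + 2·0.25·0.0858 = 0.154525.

0.154525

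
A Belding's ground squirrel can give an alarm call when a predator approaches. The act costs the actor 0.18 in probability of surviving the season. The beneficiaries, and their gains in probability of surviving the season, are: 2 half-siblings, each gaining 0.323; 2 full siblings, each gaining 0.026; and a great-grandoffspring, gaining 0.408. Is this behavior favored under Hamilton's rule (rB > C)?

Hamilton's rule: the trait is favored when the sum of r·B over every recipient exceeds the actor's cost C.
r to a half-sibling = 1/4 (half-sibs share one parent — one path of length 2: r = (1/2)^2 = 1/4).
r to a full sibling = 0.5 (full sibs share both parents — two paths of length 2: r = 2·(1/2)^2 = 1/2).
r to a great-grandoffspring = 1/8 (three parent–offspring links: r = (1/2)^3 = 1/8).
Summing one r·B term per recipient: 2·0.25·0.323 + 2·0.5·0.026 + 1·0.125·0.408 = 0.2385.
0.2385 > 0.18: the indirect benefit exceeds the cost.

Yes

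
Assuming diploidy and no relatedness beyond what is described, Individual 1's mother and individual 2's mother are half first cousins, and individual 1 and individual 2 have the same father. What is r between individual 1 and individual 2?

0.265625

With two independent routes of shared ancestry, r is the sum of the two contributions.
Individual 1 and individual 2 are related in two ways: half second cousins through their mothers (r = 1/64) and half-sibs through their shared father (r = 1/4).
r = 1/64 + 1/4 = 17/64 = 0.265625.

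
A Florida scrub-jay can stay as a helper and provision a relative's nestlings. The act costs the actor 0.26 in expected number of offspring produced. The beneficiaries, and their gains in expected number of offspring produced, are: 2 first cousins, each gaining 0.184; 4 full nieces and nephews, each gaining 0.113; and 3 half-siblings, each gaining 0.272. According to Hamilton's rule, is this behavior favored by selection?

Yes

Hamilton's rule: the trait is favored when the sum of r·B over every recipient exceeds the actor's cost C.
r to a first cousin = 0.125 (first cousins share one grandparent pair — two paths of length 4: r = 2·(1/2)^4 = 1/8).
r to a full niece or nephew = 1/4 (full aunt/uncle↔niece/nephew: two paths of length 3 through the shared grandparent pair: r = 2·(1/2)^3 = 1/4).
r to a half-sibling = 0.25 (half-sibs share one parent — one path of length 2: r = (1/2)^2 = 1/4).
Summing one r·B term per recipient: 2·0.125·0.184 + 4·0.25·0.113 + 3·0.25·0.272 = 0.363.
0.363 > 0.26: the indirect benefit exceeds the cost.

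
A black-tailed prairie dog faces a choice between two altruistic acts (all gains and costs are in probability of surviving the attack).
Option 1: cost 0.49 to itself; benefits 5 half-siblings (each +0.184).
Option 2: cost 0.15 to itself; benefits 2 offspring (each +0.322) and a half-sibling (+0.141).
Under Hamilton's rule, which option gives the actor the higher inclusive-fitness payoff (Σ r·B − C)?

Option 1: r to a half-sibling = 0.25.
Option 1: Σ r·B − C = (5·0.25·0.184) − 0.49 = -0.26.
Option 2: r to an offspring = 0.5.
Option 2: r to a half-sibling = 0.25.
Option 2: Σ r·B − C = (2·0.5·0.322 + 1·0.25·0.141) − 0.15 = 0.20725.
Option 2 has the higher net inclusive-fitness payoff.

Option 2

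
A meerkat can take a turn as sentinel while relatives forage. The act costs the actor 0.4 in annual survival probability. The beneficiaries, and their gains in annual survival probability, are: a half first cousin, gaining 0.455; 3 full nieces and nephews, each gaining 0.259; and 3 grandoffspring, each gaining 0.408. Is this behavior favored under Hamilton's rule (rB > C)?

Yes

Hamilton's rule: the trait is favored when the sum of r·B over every recipient exceeds the actor's cost C.
r to a half first cousin = 0.0625 (half first cousins share one grandparent — one path of length 4: r = (1/2)^4 = 1/16).
r to a full niece or nephew = 1/4 (full aunt/uncle↔niece/nephew: two paths of length 3 through the shared grandparent pair: r = 2·(1/2)^3 = 1/4).
r to a grandoffspring = 1/4 (two parent–offspring links: r = (1/2)^2 = 1/4).
Summing one r·B term per recipient: 1·0.0625·0.455 + 3·0.25·0.259 + 3·0.25·0.408 = 0.5286875.
0.5286875 > 0.4: the indirect benefit exceeds the cost.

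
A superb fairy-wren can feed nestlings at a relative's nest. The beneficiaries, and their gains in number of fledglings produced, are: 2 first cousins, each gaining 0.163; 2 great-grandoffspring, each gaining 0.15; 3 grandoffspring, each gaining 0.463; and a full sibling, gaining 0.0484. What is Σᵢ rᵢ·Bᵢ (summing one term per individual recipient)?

0.4497

r to a first cousin = 1/8 (first cousins share one grandparent pair — two paths of length 4: r = 2·(1/2)^4 = 1/8).
r to a great-grandoffspring = 1/8 (three parent–offspring links: r = (1/2)^3 = 1/8).
r to a grandoffspring = 0.25 (two parent–offspring links: r = (1/2)^2 = 1/4).
r to a full sibling = 1/2 (full sibs share both parents — two paths of length 2: r = 2·(1/2)^2 = 1/2).
Summing one r·B term per recipient: 2·0.125·0.163 + 2·0.125·0.15 + 3·0.25·0.463 + 1·0.5·0.0484 = 0.4497.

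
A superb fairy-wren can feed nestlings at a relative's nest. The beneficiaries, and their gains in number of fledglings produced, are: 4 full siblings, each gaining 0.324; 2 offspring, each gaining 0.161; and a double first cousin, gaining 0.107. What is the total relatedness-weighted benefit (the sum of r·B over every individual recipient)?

0.83575

r to a full sibling = 0.5 (full sibs share both parents — two paths of length 2: r = 2·(1/2)^2 = 1/2).
r to an offspring = 1/2 (one parent–offspring link: r = (1/2)^1 = 1/2).
r to a double first cousin = 0.25 (double first cousins share both grandparent pairs — four paths of length 4: r = 4·(1/2)^4 = 1/4).
Summing one r·B term per recipient: 4·0.5·0.324 + 2·0.5·0.161 + 1·0.25·0.107 = 0.83575.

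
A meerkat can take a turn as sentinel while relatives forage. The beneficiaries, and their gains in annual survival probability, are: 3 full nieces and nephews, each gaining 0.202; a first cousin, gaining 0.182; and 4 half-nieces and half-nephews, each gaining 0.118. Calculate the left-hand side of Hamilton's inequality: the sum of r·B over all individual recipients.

r to a full niece or nephew = 1/4 (full aunt/uncle↔niece/nephew: two paths of length 3 through the shared grandparent pair: r = 2·(1/2)^3 = 1/4).
r to a first cousin = 1/8 (first cousins share one grandparent pair — two paths of length 4: r = 2·(1/2)^4 = 1/8).
r to a half-niece or half-nephew = 1/8 (half-aunt/uncle↔niece/nephew: one path of length 3: r = (1/2)^3 = 1/8).
Summing one r·B term per recipient: 3·0.25·0.202 + 1·0.125·0.182 + 4·0.125·0.118 = 0.23325.

0.23325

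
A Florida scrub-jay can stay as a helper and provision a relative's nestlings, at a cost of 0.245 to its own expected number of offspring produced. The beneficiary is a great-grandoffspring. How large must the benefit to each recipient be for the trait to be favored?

r to a great-grandoffspring = 0.125 (three parent–offspring links: r = (1/2)^3 = 1/8).
Hamilton's rule with n recipients of equal r: n·r·B > C, so B > C/(n·r) = 0.245/(1·0.125) = 1.96.

1.96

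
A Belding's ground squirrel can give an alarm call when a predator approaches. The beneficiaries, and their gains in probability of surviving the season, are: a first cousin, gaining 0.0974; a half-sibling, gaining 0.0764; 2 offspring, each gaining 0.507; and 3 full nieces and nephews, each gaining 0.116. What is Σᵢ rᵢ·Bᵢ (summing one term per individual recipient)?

r to a first cousin = 1/8 (first cousins share one grandparent pair — two paths of length 4: r = 2·(1/2)^4 = 1/8).
r to a half-sibling = 1/4 (half-sibs share one parent — one path of length 2: r = (1/2)^2 = 1/4).
r to an offspring = 0.5 (one parent–offspring link: r = (1/2)^1 = 1/2).
r to a full niece or nephew = 0.25 (full aunt/uncle↔niece/nephew: two paths of length 3 through the shared grandparent pair: r = 2·(1/2)^3 = 1/4).
Summing one r·B term per recipient: 1·0.125·0.0974 + 1·0.25·0.0764 + 2·0.5·0.507 + 3·0.25·0.116 = 0.625275.

0.625275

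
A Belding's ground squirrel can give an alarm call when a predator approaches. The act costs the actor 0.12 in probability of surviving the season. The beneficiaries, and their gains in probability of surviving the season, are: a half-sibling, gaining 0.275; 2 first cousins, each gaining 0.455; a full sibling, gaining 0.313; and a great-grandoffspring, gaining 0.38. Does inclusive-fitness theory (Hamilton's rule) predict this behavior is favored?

Yes

Hamilton's rule: the trait is favored when the sum of r·B over every recipient exceeds the actor's cost C.
r to a half-sibling = 1/4 (half-sibs share one parent — one path of length 2: r = (1/2)^2 = 1/4).
r to a first cousin = 1/8 (first cousins share one grandparent pair — two paths of length 4: r = 2·(1/2)^4 = 1/8).
r to a full sibling = 1/2 (full sibs share both parents — two paths of length 2: r = 2·(1/2)^2 = 1/2).
r to a great-grandoffspring = 1/8 (three parent–offspring links: r = (1/2)^3 = 1/8).
Summing one r·B term per recipient: 1·0.25·0.275 + 2·0.125·0.455 + 1·0.5·0.313 + 1·0.125·0.38 = 0.3865.
0.3865 > 0.12: the indirect benefit exceeds the cost.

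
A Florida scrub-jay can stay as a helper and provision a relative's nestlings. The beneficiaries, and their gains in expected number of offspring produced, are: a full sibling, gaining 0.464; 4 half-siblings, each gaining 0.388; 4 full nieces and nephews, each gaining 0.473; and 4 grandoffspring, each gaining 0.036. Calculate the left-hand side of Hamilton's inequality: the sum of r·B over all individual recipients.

r to a full sibling = 0.5 (full sibs share both parents — two paths of length 2: r = 2·(1/2)^2 = 1/2).
r to a half-sibling = 1/4 (half-sibs share one parent — one path of length 2: r = (1/2)^2 = 1/4).
r to a full niece or nephew = 0.25 (full aunt/uncle↔niece/nephew: two paths of length 3 through the shared grandparent pair: r = 2·(1/2)^3 = 1/4).
r to a grandoffspring = 0.25 (two parent–offspring links: r = (1/2)^2 = 1/4).
Summing one r·B term per recipient: 1·0.5·0.464 + 4·0.25·0.388 + 4·0.25·0.473 + 4·0.25·0.036 = 1.129.

1.129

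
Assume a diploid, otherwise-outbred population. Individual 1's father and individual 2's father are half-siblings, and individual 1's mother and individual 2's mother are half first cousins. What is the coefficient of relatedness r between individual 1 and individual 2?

Relatedness sums over independent paths through distinct common ancestors.
Individual 1 and individual 2 are related in two ways: half first cousins through their fathers (r = 1/16) and half second cousins through their mothers (r = 1/64).
r = 1/16 + 1/64 = 0.078125.

0.078125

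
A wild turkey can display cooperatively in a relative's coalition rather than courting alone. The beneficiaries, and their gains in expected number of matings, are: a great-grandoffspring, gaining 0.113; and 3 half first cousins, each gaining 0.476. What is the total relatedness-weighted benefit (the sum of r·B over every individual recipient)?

r to a great-grandoffspring = 0.125 (three parent–offspring links: r = (1/2)^3 = 1/8).
r to a half first cousin = 0.0625 (half first cousins share one grandparent — one path of length 4: r = (1/2)^4 = 1/16).
Summing one r·B term per recipient: 1·0.125·0.113 + 3·0.0625·0.476 = 0.103375.

0.103375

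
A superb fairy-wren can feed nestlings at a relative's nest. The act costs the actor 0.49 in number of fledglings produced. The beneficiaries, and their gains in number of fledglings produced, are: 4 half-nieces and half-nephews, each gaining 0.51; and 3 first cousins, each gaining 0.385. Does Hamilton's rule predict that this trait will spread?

No

Hamilton's rule: the trait is favored when the sum of r·B over every recipient exceeds the actor's cost C.
r to a half-niece or half-nephew = 1/8 (half-aunt/uncle↔niece/nephew: one path of length 3: r = (1/2)^3 = 1/8).
r to a first cousin = 1/8 (first cousins share one grandparent pair — two paths of length 4: r = 2·(1/2)^4 = 1/8).
Summing one r·B term per recipient: 4·0.125·0.51 + 3·0.125·0.385 = 0.399375.
0.399375 < 0.49: the indirect benefit is less than the cost.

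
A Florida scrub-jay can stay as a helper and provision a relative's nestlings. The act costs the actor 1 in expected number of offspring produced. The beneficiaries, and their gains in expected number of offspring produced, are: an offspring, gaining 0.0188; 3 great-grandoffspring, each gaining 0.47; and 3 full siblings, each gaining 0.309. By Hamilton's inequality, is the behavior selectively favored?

Hamilton's rule: the trait is favored when the sum of r·B over every recipient exceeds the actor's cost C.
r to an offspring = 1/2 (one parent–offspring link: r = (1/2)^1 = 1/2).
r to a great-grandoffspring = 1/8 (three parent–offspring links: r = (1/2)^3 = 1/8).
r to a full sibling = 0.5 (full sibs share both parents — two paths of length 2: r = 2·(1/2)^2 = 1/2).
Summing one r·B term per recipient: 1·0.5·0.0188 + 3·0.125·0.47 + 3·0.5·0.309 = 0.64915.
0.64915 < 1: the indirect benefit is less than the cost.

No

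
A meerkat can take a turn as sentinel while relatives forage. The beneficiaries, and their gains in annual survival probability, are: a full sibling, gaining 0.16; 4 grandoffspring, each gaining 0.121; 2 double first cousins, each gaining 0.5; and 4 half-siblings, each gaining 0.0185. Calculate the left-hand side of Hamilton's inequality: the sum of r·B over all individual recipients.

r to a full sibling = 0.5 (full sibs share both parents — two paths of length 2: r = 2·(1/2)^2 = 1/2).
r to a grandoffspring = 0.25 (two parent–offspring links: r = (1/2)^2 = 1/4).
r to a double first cousin = 0.25 (double first cousins share both grandparent pairs — four paths of length 4: r = 4·(1/2)^4 = 1/4).
r to a half-sibling = 1/4 (half-sibs share one parent — one path of length 2: r = (1/2)^2 = 1/4).
Summing one r·B term per recipient: 1·0.5·0.16 + 4·0.25·0.121 + 2·0.25·0.5 + 4·0.25·0.0185 = 0.4695.

0.4695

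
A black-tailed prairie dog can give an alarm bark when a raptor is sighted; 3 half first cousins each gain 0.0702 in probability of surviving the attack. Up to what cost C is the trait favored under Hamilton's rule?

0.0131625

r to a half first cousin = 1/16 (half first cousins share one grandparent — one path of length 4: r = (1/2)^4 = 1/16).
Hamilton's rule: n·r·B > C, so the trait is favored while C < n·r·B = 3·0.0625·0.0702 = 0.0131625.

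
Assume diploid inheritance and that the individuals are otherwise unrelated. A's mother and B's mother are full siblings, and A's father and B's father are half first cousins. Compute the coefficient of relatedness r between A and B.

Independent pedigree routes through distinct common ancestors add.
A and B are related in two ways: first cousins through their mothers (r = 1/8) and half second cousins through their fathers (r = 1/64).
r = 1/8 + 1/64 = 9/64 = 0.140625.

0.140625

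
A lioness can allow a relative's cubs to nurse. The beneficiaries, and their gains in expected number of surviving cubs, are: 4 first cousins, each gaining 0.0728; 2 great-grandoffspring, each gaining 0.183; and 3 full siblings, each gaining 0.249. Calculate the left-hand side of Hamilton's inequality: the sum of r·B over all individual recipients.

r to a first cousin = 0.125 (first cousins share one grandparent pair — two paths of length 4: r = 2·(1/2)^4 = 1/8).
r to a great-grandoffspring = 1/8 (three parent–offspring links: r = (1/2)^3 = 1/8).
r to a full sibling = 1/2 (full sibs share both parents — two paths of length 2: r = 2·(1/2)^2 = 1/2).
Summing one r·B term per recipient: 4·0.125·0.0728 + 2·0.125·0.183 + 3·0.5·0.249 = 0.45565.

0.45565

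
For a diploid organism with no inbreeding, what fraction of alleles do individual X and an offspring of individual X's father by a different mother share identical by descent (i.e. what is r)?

Each parent–offspring link contributes a factor of 1/2, and independent paths through distinct common ancestors add.
Half-sibs share one parent — one path of length 2: r = (1/2)^2 = 1/4.

0.25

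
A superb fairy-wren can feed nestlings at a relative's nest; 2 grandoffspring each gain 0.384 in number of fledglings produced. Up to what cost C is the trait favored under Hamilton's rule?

r to a grandoffspring = 0.25 (two parent–offspring links: r = (1/2)^2 = 1/4).
Hamilton's rule: n·r·B > C, so the trait is favored while C < n·r·B = 2·0.25·0.384 = 0.192.

0.192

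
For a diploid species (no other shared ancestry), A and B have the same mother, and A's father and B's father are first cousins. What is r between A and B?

Wright's path rule: contributions from independent ancestry routes add.
A and B are related in two ways: half-sibs through their shared mother (r = 1/4) and second cousins through their fathers (r = 1/32).
r = 1/4 + 1/32 = 9/32 = 0.28125.

0.28125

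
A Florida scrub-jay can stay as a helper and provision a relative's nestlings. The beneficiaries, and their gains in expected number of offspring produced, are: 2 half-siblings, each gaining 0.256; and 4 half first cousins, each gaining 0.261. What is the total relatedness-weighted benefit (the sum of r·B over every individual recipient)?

0.19325

r to a half-sibling = 0.25 (half-sibs share one parent — one path of length 2: r = (1/2)^2 = 1/4).
r to a half first cousin = 0.0625 (half first cousins share one grandparent — one path of length 4: r = (1/2)^4 = 1/16).
Summing one r·B term per recipient: 2·0.25·0.256 + 4·0.0625·0.261 = 0.19325.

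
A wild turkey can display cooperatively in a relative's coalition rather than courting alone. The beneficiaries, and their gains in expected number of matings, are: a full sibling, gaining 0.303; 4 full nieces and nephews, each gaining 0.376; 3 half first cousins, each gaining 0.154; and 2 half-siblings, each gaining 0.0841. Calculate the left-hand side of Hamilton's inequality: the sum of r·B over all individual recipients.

r to a full sibling = 1/2 (full sibs share both parents — two paths of length 2: r = 2·(1/2)^2 = 1/2).
r to a full niece or nephew = 0.25 (full aunt/uncle↔niece/nephew: two paths of length 3 through the shared grandparent pair: r = 2·(1/2)^3 = 1/4).
r to a half first cousin = 1/16 (half first cousins share one grandparent — one path of length 4: r = (1/2)^4 = 1/16).
r to a half-sibling = 0.25 (half-sibs share one parent — one path of length 2: r = (1/2)^2 = 1/4).
Summing one r·B term per recipient: 1·0.5·0.303 + 4·0.25·0.376 + 3·0.0625·0.154 + 2·0.25·0.0841 = 0.598425.

0.598425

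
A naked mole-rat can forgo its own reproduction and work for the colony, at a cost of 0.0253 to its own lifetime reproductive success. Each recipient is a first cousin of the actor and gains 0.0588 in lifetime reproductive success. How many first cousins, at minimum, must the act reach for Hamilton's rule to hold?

r to a first cousin = 1/8 (first cousins share one grandparent pair — two paths of length 4: r = 2·(1/2)^4 = 1/8).
Hamilton's rule: n·r·B > C  ⇒  n > C/(r·B) = 0.0253/(0.125·0.0588) = 3.442.
The smallest integer exceeding 3.442 is 4.

4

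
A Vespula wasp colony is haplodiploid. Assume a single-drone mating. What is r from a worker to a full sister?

Haplodiploid full sisters inherit their father's entire haploid genome identically (contributing 1/2) and on average half of their mother's contribution (1/2 · 1/2 = 1/4); r = 1/2 + 1/4 = 3/4.

0.75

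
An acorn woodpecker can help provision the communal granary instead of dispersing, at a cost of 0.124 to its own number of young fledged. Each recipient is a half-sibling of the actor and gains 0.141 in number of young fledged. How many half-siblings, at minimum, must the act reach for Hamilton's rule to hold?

r to a half-sibling = 1/4 (half-sibs share one parent — one path of length 2: r = (1/2)^2 = 1/4).
Hamilton's rule: n·r·B > C  ⇒  n > C/(r·B) = 0.124/(0.25·0.141) = 3.518.
The smallest integer exceeding 3.518 is 4.

4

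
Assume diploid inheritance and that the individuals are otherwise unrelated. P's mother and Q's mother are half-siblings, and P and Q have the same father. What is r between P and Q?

0.3125

With two independent routes of shared ancestry, r is the sum of the two contributions.
P and Q are related in two ways: half first cousins through their mothers (r = 1/16) and half-sibs through their shared father (r = 1/4).
r = 1/16 + 1/4 = 0.3125.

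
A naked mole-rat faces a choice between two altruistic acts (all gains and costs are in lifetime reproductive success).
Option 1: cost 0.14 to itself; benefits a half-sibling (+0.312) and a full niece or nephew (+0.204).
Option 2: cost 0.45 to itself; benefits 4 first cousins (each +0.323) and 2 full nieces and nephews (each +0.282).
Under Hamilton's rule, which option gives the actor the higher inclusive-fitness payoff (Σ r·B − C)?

Option 1

Option 1: r to a half-sibling = 0.25.
Option 1: r to a full niece or nephew = 0.25.
Option 1: Σ r·B − C = (1·0.25·0.312 + 1·0.25·0.204) − 0.14 = -0.011.
Option 2: r to a first cousin = 0.125.
Option 2: r to a full niece or nephew = 0.25.
Option 2: Σ r·B − C = (4·0.125·0.323 + 2·0.25·0.282) − 0.45 = -0.1475.
Option 1 has the higher net inclusive-fitness payoff.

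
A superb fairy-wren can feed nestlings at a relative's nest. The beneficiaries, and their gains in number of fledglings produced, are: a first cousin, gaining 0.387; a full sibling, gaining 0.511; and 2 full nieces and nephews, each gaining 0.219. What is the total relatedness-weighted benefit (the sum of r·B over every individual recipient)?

0.413375

r to a first cousin = 0.125 (first cousins share one grandparent pair — two paths of length 4: r = 2·(1/2)^4 = 1/8).
r to a full sibling = 0.5 (full sibs share both parents — two paths of length 2: r = 2·(1/2)^2 = 1/2).
r to a full niece or nephew = 1/4 (full aunt/uncle↔niece/nephew: two paths of length 3 through the shared grandparent pair: r = 2·(1/2)^3 = 1/4).
Summing one r·B term per recipient: 1·0.125·0.387 + 1·0.5·0.511 + 2·0.25·0.219 = 0.413375.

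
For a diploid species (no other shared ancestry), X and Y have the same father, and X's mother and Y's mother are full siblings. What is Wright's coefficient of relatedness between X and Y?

0.375

Wright's path rule: contributions from independent ancestry routes add.
X and Y are related in two ways: half-sibs through their shared father (r = 1/4) and first cousins through their mothers (r = 1/8).
r = 1/4 + 1/8 = 3/8 = 0.375.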